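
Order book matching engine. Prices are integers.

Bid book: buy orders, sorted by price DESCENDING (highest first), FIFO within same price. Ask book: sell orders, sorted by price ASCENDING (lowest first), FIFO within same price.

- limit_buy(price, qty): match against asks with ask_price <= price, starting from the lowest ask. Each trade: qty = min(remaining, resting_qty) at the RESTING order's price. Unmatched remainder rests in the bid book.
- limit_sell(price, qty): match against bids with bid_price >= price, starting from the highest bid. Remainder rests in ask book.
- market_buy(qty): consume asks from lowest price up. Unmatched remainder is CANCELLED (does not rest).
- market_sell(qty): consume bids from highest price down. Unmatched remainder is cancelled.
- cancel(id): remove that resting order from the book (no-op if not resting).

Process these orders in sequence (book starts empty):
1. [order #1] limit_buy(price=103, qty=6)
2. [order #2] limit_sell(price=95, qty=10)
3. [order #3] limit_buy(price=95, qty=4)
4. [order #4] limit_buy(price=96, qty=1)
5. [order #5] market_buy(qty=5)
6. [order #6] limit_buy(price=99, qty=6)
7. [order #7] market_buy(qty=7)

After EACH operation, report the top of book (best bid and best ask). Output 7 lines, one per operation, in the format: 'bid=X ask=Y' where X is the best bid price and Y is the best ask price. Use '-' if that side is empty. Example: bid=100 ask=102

After op 1 [order #1] limit_buy(price=103, qty=6): fills=none; bids=[#1:6@103] asks=[-]
After op 2 [order #2] limit_sell(price=95, qty=10): fills=#1x#2:6@103; bids=[-] asks=[#2:4@95]
After op 3 [order #3] limit_buy(price=95, qty=4): fills=#3x#2:4@95; bids=[-] asks=[-]
After op 4 [order #4] limit_buy(price=96, qty=1): fills=none; bids=[#4:1@96] asks=[-]
After op 5 [order #5] market_buy(qty=5): fills=none; bids=[#4:1@96] asks=[-]
After op 6 [order #6] limit_buy(price=99, qty=6): fills=none; bids=[#6:6@99 #4:1@96] asks=[-]
After op 7 [order #7] market_buy(qty=7): fills=none; bids=[#6:6@99 #4:1@96] asks=[-]

Answer: bid=103 ask=-
bid=- ask=95
bid=- ask=-
bid=96 ask=-
bid=96 ask=-
bid=99 ask=-
bid=99 ask=-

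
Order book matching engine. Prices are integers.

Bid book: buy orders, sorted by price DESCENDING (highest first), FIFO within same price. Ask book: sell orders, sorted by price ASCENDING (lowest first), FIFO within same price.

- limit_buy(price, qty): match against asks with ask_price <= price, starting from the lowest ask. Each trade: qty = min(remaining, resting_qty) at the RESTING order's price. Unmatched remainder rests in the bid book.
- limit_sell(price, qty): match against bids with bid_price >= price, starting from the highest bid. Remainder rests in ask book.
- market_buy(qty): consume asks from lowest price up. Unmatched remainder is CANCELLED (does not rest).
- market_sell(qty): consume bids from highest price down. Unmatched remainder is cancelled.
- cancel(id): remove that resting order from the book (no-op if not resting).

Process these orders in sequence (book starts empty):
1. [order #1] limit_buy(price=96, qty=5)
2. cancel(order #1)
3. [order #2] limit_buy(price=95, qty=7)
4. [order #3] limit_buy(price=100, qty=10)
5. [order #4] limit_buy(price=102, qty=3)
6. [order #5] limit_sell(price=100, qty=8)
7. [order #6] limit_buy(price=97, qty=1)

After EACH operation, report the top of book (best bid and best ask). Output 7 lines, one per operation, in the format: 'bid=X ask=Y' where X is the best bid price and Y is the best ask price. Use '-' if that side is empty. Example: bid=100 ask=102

Answer: bid=96 ask=-
bid=- ask=-
bid=95 ask=-
bid=100 ask=-
bid=102 ask=-
bid=100 ask=-
bid=100 ask=-

Derivation:
After op 1 [order #1] limit_buy(price=96, qty=5): fills=none; bids=[#1:5@96] asks=[-]
After op 2 cancel(order #1): fills=none; bids=[-] asks=[-]
After op 3 [order #2] limit_buy(price=95, qty=7): fills=none; bids=[#2:7@95] asks=[-]
After op 4 [order #3] limit_buy(price=100, qty=10): fills=none; bids=[#3:10@100 #2:7@95] asks=[-]
After op 5 [order #4] limit_buy(price=102, qty=3): fills=none; bids=[#4:3@102 #3:10@100 #2:7@95] asks=[-]
After op 6 [order #5] limit_sell(price=100, qty=8): fills=#4x#5:3@102 #3x#5:5@100; bids=[#3:5@100 #2:7@95] asks=[-]
After op 7 [order #6] limit_buy(price=97, qty=1): fills=none; bids=[#3:5@100 #6:1@97 #2:7@95] asks=[-]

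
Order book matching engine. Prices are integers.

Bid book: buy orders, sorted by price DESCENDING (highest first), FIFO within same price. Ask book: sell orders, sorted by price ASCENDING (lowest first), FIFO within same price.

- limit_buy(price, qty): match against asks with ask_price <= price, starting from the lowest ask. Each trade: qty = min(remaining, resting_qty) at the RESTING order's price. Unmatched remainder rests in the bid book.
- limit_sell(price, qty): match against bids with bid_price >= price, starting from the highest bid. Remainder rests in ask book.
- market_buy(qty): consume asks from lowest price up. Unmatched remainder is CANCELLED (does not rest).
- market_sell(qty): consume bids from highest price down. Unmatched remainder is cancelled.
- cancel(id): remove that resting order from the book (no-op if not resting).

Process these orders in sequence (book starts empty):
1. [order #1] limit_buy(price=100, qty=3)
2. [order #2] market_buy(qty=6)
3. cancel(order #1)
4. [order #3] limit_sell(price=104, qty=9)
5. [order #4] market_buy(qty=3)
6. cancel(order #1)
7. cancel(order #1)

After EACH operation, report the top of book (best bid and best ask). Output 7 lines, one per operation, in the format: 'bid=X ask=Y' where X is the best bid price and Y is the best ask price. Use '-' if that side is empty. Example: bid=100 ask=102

Answer: bid=100 ask=-
bid=100 ask=-
bid=- ask=-
bid=- ask=104
bid=- ask=104
bid=- ask=104
bid=- ask=104

Derivation:
After op 1 [order #1] limit_buy(price=100, qty=3): fills=none; bids=[#1:3@100] asks=[-]
After op 2 [order #2] market_buy(qty=6): fills=none; bids=[#1:3@100] asks=[-]
After op 3 cancel(order #1): fills=none; bids=[-] asks=[-]
After op 4 [order #3] limit_sell(price=104, qty=9): fills=none; bids=[-] asks=[#3:9@104]
After op 5 [order #4] market_buy(qty=3): fills=#4x#3:3@104; bids=[-] asks=[#3:6@104]
After op 6 cancel(order #1): fills=none; bids=[-] asks=[#3:6@104]
After op 7 cancel(order #1): fills=none; bids=[-] asks=[#3:6@104]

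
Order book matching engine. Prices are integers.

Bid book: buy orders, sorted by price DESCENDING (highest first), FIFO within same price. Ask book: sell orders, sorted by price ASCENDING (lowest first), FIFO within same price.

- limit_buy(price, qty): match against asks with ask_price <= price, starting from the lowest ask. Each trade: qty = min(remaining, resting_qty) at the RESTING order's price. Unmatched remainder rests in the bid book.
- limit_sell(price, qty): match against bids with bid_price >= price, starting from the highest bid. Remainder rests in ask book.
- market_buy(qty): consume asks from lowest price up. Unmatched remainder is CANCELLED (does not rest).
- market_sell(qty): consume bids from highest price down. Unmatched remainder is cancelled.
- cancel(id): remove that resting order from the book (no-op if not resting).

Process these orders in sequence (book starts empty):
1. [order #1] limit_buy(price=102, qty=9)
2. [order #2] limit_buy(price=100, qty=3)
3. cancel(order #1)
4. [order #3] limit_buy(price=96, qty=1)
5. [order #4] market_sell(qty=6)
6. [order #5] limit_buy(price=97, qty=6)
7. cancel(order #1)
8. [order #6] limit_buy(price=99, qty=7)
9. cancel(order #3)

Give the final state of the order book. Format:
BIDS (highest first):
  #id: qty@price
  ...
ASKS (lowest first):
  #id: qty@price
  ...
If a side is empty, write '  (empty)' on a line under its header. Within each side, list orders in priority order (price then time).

Answer: BIDS (highest first):
  #6: 7@99
  #5: 6@97
ASKS (lowest first):
  (empty)

Derivation:
After op 1 [order #1] limit_buy(price=102, qty=9): fills=none; bids=[#1:9@102] asks=[-]
After op 2 [order #2] limit_buy(price=100, qty=3): fills=none; bids=[#1:9@102 #2:3@100] asks=[-]
After op 3 cancel(order #1): fills=none; bids=[#2:3@100] asks=[-]
After op 4 [order #3] limit_buy(price=96, qty=1): fills=none; bids=[#2:3@100 #3:1@96] asks=[-]
After op 5 [order #4] market_sell(qty=6): fills=#2x#4:3@100 #3x#4:1@96; bids=[-] asks=[-]
After op 6 [order #5] limit_buy(price=97, qty=6): fills=none; bids=[#5:6@97] asks=[-]
After op 7 cancel(order #1): fills=none; bids=[#5:6@97] asks=[-]
After op 8 [order #6] limit_buy(price=99, qty=7): fills=none; bids=[#6:7@99 #5:6@97] asks=[-]
After op 9 cancel(order #3): fills=none; bids=[#6:7@99 #5:6@97] asks=[-]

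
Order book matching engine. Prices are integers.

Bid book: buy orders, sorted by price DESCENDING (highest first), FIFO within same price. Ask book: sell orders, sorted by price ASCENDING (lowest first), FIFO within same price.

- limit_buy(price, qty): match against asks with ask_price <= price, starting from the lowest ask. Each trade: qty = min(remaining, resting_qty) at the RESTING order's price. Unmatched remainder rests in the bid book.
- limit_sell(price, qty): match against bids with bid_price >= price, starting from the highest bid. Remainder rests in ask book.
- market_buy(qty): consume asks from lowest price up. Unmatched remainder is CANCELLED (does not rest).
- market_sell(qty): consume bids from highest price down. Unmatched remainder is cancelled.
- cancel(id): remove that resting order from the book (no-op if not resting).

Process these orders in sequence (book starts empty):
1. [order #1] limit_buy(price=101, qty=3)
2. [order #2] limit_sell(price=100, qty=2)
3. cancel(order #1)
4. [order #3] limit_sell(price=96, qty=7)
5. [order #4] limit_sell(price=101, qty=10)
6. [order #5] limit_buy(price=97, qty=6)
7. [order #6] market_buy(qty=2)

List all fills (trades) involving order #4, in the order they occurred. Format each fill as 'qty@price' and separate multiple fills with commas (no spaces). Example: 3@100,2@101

Answer: 1@101

Derivation:
After op 1 [order #1] limit_buy(price=101, qty=3): fills=none; bids=[#1:3@101] asks=[-]
After op 2 [order #2] limit_sell(price=100, qty=2): fills=#1x#2:2@101; bids=[#1:1@101] asks=[-]
After op 3 cancel(order #1): fills=none; bids=[-] asks=[-]
After op 4 [order #3] limit_sell(price=96, qty=7): fills=none; bids=[-] asks=[#3:7@96]
After op 5 [order #4] limit_sell(price=101, qty=10): fills=none; bids=[-] asks=[#3:7@96 #4:10@101]
After op 6 [order #5] limit_buy(price=97, qty=6): fills=#5x#3:6@96; bids=[-] asks=[#3:1@96 #4:10@101]
After op 7 [order #6] market_buy(qty=2): fills=#6x#3:1@96 #6x#4:1@101; bids=[-] asks=[#4:9@101]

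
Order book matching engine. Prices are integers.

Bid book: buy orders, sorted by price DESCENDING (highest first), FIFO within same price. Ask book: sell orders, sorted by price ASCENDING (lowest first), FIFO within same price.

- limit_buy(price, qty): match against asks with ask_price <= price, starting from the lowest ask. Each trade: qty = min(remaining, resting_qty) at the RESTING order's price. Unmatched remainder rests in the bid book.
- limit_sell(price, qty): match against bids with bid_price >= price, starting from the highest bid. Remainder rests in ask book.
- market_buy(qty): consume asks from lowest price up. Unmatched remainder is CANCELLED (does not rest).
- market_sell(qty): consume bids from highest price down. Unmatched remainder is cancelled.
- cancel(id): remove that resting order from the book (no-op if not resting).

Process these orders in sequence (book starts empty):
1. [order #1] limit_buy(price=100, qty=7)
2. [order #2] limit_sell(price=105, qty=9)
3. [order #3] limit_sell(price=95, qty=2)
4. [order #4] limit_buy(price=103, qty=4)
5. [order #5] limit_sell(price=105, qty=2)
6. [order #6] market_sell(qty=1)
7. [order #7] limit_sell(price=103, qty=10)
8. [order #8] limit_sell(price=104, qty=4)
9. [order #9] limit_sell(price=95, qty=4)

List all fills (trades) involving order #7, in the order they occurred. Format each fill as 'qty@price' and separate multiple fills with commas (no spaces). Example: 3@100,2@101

After op 1 [order #1] limit_buy(price=100, qty=7): fills=none; bids=[#1:7@100] asks=[-]
After op 2 [order #2] limit_sell(price=105, qty=9): fills=none; bids=[#1:7@100] asks=[#2:9@105]
After op 3 [order #3] limit_sell(price=95, qty=2): fills=#1x#3:2@100; bids=[#1:5@100] asks=[#2:9@105]
After op 4 [order #4] limit_buy(price=103, qty=4): fills=none; bids=[#4:4@103 #1:5@100] asks=[#2:9@105]
After op 5 [order #5] limit_sell(price=105, qty=2): fills=none; bids=[#4:4@103 #1:5@100] asks=[#2:9@105 #5:2@105]
After op 6 [order #6] market_sell(qty=1): fills=#4x#6:1@103; bids=[#4:3@103 #1:5@100] asks=[#2:9@105 #5:2@105]
After op 7 [order #7] limit_sell(price=103, qty=10): fills=#4x#7:3@103; bids=[#1:5@100] asks=[#7:7@103 #2:9@105 #5:2@105]
After op 8 [order #8] limit_sell(price=104, qty=4): fills=none; bids=[#1:5@100] asks=[#7:7@103 #8:4@104 #2:9@105 #5:2@105]
After op 9 [order #9] limit_sell(price=95, qty=4): fills=#1x#9:4@100; bids=[#1:1@100] asks=[#7:7@103 #8:4@104 #2:9@105 #5:2@105]

Answer: 3@103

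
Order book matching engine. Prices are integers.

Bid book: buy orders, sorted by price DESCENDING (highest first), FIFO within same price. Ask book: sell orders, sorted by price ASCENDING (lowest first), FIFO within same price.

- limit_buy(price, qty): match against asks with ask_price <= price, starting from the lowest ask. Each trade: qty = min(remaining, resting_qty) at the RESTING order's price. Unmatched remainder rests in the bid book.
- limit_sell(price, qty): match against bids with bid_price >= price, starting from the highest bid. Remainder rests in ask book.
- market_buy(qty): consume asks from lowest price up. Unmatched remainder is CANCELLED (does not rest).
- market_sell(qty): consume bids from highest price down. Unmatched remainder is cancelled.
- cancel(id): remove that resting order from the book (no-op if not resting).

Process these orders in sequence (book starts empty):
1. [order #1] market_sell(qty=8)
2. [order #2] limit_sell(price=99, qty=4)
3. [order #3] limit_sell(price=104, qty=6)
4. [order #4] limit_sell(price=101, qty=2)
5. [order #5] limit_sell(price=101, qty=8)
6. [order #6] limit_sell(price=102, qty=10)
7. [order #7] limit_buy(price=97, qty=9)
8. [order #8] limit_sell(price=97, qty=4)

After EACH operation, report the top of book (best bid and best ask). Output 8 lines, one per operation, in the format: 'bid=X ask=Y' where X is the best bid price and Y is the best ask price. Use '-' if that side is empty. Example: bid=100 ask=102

After op 1 [order #1] market_sell(qty=8): fills=none; bids=[-] asks=[-]
After op 2 [order #2] limit_sell(price=99, qty=4): fills=none; bids=[-] asks=[#2:4@99]
After op 3 [order #3] limit_sell(price=104, qty=6): fills=none; bids=[-] asks=[#2:4@99 #3:6@104]
After op 4 [order #4] limit_sell(price=101, qty=2): fills=none; bids=[-] asks=[#2:4@99 #4:2@101 #3:6@104]
After op 5 [order #5] limit_sell(price=101, qty=8): fills=none; bids=[-] asks=[#2:4@99 #4:2@101 #5:8@101 #3:6@104]
After op 6 [order #6] limit_sell(price=102, qty=10): fills=none; bids=[-] asks=[#2:4@99 #4:2@101 #5:8@101 #6:10@102 #3:6@104]
After op 7 [order #7] limit_buy(price=97, qty=9): fills=none; bids=[#7:9@97] asks=[#2:4@99 #4:2@101 #5:8@101 #6:10@102 #3:6@104]
After op 8 [order #8] limit_sell(price=97, qty=4): fills=#7x#8:4@97; bids=[#7:5@97] asks=[#2:4@99 #4:2@101 #5:8@101 #6:10@102 #3:6@104]

Answer: bid=- ask=-
bid=- ask=99
bid=- ask=99
bid=- ask=99
bid=- ask=99
bid=- ask=99
bid=97 ask=99
bid=97 ask=99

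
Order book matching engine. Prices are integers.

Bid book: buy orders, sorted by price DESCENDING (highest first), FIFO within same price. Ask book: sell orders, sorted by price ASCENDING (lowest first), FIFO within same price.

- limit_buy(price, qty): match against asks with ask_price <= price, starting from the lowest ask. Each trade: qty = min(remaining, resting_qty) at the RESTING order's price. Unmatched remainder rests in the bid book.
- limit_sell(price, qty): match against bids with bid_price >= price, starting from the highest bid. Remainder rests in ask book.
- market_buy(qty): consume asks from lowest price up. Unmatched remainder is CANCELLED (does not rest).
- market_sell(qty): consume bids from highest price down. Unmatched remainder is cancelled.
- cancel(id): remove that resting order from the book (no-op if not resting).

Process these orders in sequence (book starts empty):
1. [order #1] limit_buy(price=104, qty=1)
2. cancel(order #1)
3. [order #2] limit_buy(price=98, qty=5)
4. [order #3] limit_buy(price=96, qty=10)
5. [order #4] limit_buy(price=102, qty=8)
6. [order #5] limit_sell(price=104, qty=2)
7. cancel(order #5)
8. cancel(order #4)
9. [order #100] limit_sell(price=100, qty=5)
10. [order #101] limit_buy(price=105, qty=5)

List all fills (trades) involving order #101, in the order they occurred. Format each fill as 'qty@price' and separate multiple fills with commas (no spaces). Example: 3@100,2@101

After op 1 [order #1] limit_buy(price=104, qty=1): fills=none; bids=[#1:1@104] asks=[-]
After op 2 cancel(order #1): fills=none; bids=[-] asks=[-]
After op 3 [order #2] limit_buy(price=98, qty=5): fills=none; bids=[#2:5@98] asks=[-]
After op 4 [order #3] limit_buy(price=96, qty=10): fills=none; bids=[#2:5@98 #3:10@96] asks=[-]
After op 5 [order #4] limit_buy(price=102, qty=8): fills=none; bids=[#4:8@102 #2:5@98 #3:10@96] asks=[-]
After op 6 [order #5] limit_sell(price=104, qty=2): fills=none; bids=[#4:8@102 #2:5@98 #3:10@96] asks=[#5:2@104]
After op 7 cancel(order #5): fills=none; bids=[#4:8@102 #2:5@98 #3:10@96] asks=[-]
After op 8 cancel(order #4): fills=none; bids=[#2:5@98 #3:10@96] asks=[-]
After op 9 [order #100] limit_sell(price=100, qty=5): fills=none; bids=[#2:5@98 #3:10@96] asks=[#100:5@100]
After op 10 [order #101] limit_buy(price=105, qty=5): fills=#101x#100:5@100; bids=[#2:5@98 #3:10@96] asks=[-]

Answer: 5@100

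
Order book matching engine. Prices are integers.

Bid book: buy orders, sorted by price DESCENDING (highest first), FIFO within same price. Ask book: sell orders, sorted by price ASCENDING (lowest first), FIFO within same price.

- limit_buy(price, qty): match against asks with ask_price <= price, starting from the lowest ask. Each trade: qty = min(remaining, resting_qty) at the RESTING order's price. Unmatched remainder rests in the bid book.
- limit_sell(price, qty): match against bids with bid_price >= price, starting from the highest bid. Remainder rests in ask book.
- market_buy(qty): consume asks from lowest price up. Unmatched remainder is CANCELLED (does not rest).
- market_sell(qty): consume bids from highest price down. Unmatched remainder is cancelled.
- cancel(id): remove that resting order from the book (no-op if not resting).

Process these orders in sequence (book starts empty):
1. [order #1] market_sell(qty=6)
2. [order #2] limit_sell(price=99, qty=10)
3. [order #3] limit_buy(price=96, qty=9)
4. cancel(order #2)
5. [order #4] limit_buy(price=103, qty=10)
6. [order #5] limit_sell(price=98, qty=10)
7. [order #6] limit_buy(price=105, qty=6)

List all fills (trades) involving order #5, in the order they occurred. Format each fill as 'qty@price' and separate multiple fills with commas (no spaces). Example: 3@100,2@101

After op 1 [order #1] market_sell(qty=6): fills=none; bids=[-] asks=[-]
After op 2 [order #2] limit_sell(price=99, qty=10): fills=none; bids=[-] asks=[#2:10@99]
After op 3 [order #3] limit_buy(price=96, qty=9): fills=none; bids=[#3:9@96] asks=[#2:10@99]
After op 4 cancel(order #2): fills=none; bids=[#3:9@96] asks=[-]
After op 5 [order #4] limit_buy(price=103, qty=10): fills=none; bids=[#4:10@103 #3:9@96] asks=[-]
After op 6 [order #5] limit_sell(price=98, qty=10): fills=#4x#5:10@103; bids=[#3:9@96] asks=[-]
After op 7 [order #6] limit_buy(price=105, qty=6): fills=none; bids=[#6:6@105 #3:9@96] asks=[-]

Answer: 10@103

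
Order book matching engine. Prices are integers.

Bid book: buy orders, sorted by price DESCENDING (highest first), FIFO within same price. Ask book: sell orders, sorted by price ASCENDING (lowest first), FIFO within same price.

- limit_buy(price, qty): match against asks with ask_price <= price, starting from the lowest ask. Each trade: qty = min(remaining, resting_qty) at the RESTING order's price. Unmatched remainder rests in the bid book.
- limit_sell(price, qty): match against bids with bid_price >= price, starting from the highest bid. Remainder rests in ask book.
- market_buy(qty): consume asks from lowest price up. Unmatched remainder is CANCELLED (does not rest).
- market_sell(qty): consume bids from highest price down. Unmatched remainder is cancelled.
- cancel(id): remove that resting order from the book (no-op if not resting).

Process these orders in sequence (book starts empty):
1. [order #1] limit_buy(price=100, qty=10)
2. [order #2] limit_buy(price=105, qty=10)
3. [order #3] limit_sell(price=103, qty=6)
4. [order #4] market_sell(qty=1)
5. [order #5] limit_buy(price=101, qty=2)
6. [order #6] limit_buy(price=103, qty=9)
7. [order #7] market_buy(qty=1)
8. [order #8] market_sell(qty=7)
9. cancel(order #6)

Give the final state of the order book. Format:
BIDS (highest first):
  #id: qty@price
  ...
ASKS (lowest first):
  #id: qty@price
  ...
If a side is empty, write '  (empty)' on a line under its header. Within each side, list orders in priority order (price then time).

After op 1 [order #1] limit_buy(price=100, qty=10): fills=none; bids=[#1:10@100] asks=[-]
After op 2 [order #2] limit_buy(price=105, qty=10): fills=none; bids=[#2:10@105 #1:10@100] asks=[-]
After op 3 [order #3] limit_sell(price=103, qty=6): fills=#2x#3:6@105; bids=[#2:4@105 #1:10@100] asks=[-]
After op 4 [order #4] market_sell(qty=1): fills=#2x#4:1@105; bids=[#2:3@105 #1:10@100] asks=[-]
After op 5 [order #5] limit_buy(price=101, qty=2): fills=none; bids=[#2:3@105 #5:2@101 #1:10@100] asks=[-]
After op 6 [order #6] limit_buy(price=103, qty=9): fills=none; bids=[#2:3@105 #6:9@103 #5:2@101 #1:10@100] asks=[-]
After op 7 [order #7] market_buy(qty=1): fills=none; bids=[#2:3@105 #6:9@103 #5:2@101 #1:10@100] asks=[-]
After op 8 [order #8] market_sell(qty=7): fills=#2x#8:3@105 #6x#8:4@103; bids=[#6:5@103 #5:2@101 #1:10@100] asks=[-]
After op 9 cancel(order #6): fills=none; bids=[#5:2@101 #1:10@100] asks=[-]

Answer: BIDS (highest first):
  #5: 2@101
  #1: 10@100
ASKS (lowest first):
  (empty)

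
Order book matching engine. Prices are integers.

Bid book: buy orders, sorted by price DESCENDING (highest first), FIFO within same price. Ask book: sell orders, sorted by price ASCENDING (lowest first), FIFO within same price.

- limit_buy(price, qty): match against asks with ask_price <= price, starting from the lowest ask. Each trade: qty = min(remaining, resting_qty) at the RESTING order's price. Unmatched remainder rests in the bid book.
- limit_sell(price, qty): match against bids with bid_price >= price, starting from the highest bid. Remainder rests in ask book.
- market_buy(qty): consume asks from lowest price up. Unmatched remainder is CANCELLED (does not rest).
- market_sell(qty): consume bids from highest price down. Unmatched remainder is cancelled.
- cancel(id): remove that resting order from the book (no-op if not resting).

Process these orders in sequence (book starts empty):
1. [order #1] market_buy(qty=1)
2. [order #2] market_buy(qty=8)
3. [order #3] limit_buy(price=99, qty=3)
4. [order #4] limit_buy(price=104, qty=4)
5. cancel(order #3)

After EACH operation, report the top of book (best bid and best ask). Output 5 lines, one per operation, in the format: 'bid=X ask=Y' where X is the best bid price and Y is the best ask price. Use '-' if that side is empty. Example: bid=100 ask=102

After op 1 [order #1] market_buy(qty=1): fills=none; bids=[-] asks=[-]
After op 2 [order #2] market_buy(qty=8): fills=none; bids=[-] asks=[-]
After op 3 [order #3] limit_buy(price=99, qty=3): fills=none; bids=[#3:3@99] asks=[-]
After op 4 [order #4] limit_buy(price=104, qty=4): fills=none; bids=[#4:4@104 #3:3@99] asks=[-]
After op 5 cancel(order #3): fills=none; bids=[#4:4@104] asks=[-]

Answer: bid=- ask=-
bid=- ask=-
bid=99 ask=-
bid=104 ask=-
bid=104 ask=-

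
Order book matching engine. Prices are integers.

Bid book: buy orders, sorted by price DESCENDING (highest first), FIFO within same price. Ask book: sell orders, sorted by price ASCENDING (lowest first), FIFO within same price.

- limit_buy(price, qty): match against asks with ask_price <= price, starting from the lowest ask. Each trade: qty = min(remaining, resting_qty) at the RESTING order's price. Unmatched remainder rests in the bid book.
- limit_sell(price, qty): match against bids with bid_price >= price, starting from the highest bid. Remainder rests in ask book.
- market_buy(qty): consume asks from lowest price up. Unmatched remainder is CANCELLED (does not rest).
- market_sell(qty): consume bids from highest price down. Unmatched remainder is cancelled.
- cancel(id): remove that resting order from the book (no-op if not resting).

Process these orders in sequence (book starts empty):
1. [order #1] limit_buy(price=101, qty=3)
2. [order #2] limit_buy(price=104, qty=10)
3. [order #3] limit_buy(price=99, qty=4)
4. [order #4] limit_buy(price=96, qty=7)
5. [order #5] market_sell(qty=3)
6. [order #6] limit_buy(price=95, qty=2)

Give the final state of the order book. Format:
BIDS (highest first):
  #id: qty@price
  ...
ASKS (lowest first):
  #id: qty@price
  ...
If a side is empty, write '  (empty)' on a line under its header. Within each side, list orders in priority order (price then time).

Answer: BIDS (highest first):
  #2: 7@104
  #1: 3@101
  #3: 4@99
  #4: 7@96
  #6: 2@95
ASKS (lowest first):
  (empty)

Derivation:
After op 1 [order #1] limit_buy(price=101, qty=3): fills=none; bids=[#1:3@101] asks=[-]
After op 2 [order #2] limit_buy(price=104, qty=10): fills=none; bids=[#2:10@104 #1:3@101] asks=[-]
After op 3 [order #3] limit_buy(price=99, qty=4): fills=none; bids=[#2:10@104 #1:3@101 #3:4@99] asks=[-]
After op 4 [order #4] limit_buy(price=96, qty=7): fills=none; bids=[#2:10@104 #1:3@101 #3:4@99 #4:7@96] asks=[-]
After op 5 [order #5] market_sell(qty=3): fills=#2x#5:3@104; bids=[#2:7@104 #1:3@101 #3:4@99 #4:7@96] asks=[-]
After op 6 [order #6] limit_buy(price=95, qty=2): fills=none; bids=[#2:7@104 #1:3@101 #3:4@99 #4:7@96 #6:2@95] asks=[-]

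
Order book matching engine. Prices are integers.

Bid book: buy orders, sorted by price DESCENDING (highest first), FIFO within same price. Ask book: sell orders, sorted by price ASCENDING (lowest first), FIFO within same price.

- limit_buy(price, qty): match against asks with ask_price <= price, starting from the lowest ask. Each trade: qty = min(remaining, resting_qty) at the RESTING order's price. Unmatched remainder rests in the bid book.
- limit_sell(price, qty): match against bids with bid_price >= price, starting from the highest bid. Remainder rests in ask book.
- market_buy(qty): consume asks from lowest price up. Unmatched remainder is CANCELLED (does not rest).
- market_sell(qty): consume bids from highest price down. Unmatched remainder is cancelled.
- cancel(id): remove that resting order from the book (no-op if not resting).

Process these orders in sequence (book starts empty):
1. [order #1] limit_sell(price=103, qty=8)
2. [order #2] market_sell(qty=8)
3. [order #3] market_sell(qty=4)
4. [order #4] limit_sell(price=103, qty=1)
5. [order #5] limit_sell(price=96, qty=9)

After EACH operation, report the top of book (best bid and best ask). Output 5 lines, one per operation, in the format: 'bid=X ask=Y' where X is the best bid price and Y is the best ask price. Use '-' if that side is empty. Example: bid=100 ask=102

After op 1 [order #1] limit_sell(price=103, qty=8): fills=none; bids=[-] asks=[#1:8@103]
After op 2 [order #2] market_sell(qty=8): fills=none; bids=[-] asks=[#1:8@103]
After op 3 [order #3] market_sell(qty=4): fills=none; bids=[-] asks=[#1:8@103]
After op 4 [order #4] limit_sell(price=103, qty=1): fills=none; bids=[-] asks=[#1:8@103 #4:1@103]
After op 5 [order #5] limit_sell(price=96, qty=9): fills=none; bids=[-] asks=[#5:9@96 #1:8@103 #4:1@103]

Answer: bid=- ask=103
bid=- ask=103
bid=- ask=103
bid=- ask=103
bid=- ask=96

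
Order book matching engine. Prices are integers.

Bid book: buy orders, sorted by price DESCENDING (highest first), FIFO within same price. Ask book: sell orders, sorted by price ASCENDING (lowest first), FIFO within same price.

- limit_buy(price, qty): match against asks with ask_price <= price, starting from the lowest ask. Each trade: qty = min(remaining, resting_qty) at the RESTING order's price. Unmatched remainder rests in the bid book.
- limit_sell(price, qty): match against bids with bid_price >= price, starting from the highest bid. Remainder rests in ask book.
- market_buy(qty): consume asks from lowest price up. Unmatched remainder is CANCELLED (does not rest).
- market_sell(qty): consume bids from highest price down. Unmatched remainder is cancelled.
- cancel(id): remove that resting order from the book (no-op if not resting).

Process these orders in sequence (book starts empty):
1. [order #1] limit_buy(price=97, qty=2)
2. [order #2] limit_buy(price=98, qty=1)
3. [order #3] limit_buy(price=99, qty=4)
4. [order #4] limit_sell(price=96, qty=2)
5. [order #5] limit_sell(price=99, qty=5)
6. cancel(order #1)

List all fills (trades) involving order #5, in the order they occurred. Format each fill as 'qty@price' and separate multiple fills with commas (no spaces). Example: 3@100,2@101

Answer: 2@99

Derivation:
After op 1 [order #1] limit_buy(price=97, qty=2): fills=none; bids=[#1:2@97] asks=[-]
After op 2 [order #2] limit_buy(price=98, qty=1): fills=none; bids=[#2:1@98 #1:2@97] asks=[-]
After op 3 [order #3] limit_buy(price=99, qty=4): fills=none; bids=[#3:4@99 #2:1@98 #1:2@97] asks=[-]
After op 4 [order #4] limit_sell(price=96, qty=2): fills=#3x#4:2@99; bids=[#3:2@99 #2:1@98 #1:2@97] asks=[-]
After op 5 [order #5] limit_sell(price=99, qty=5): fills=#3x#5:2@99; bids=[#2:1@98 #1:2@97] asks=[#5:3@99]
After op 6 cancel(order #1): fills=none; bids=[#2:1@98] asks=[#5:3@99]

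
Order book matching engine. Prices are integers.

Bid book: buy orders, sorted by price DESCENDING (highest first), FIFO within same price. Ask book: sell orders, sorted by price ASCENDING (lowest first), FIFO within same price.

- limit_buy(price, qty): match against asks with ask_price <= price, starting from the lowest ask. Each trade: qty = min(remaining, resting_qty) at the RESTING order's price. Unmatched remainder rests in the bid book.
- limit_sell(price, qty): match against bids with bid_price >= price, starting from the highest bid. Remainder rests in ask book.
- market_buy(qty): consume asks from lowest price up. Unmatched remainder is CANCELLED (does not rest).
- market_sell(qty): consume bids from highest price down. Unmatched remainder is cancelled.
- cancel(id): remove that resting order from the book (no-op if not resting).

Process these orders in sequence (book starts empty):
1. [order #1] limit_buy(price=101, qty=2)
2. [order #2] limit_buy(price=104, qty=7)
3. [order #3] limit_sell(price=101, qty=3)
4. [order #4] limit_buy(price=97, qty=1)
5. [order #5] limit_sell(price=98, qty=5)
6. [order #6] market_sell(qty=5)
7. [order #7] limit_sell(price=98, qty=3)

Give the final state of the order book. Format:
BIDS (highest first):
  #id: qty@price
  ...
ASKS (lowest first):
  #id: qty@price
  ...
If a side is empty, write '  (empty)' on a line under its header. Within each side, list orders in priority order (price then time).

Answer: BIDS (highest first):
  (empty)
ASKS (lowest first):
  #7: 3@98

Derivation:
After op 1 [order #1] limit_buy(price=101, qty=2): fills=none; bids=[#1:2@101] asks=[-]
After op 2 [order #2] limit_buy(price=104, qty=7): fills=none; bids=[#2:7@104 #1:2@101] asks=[-]
After op 3 [order #3] limit_sell(price=101, qty=3): fills=#2x#3:3@104; bids=[#2:4@104 #1:2@101] asks=[-]
After op 4 [order #4] limit_buy(price=97, qty=1): fills=none; bids=[#2:4@104 #1:2@101 #4:1@97] asks=[-]
After op 5 [order #5] limit_sell(price=98, qty=5): fills=#2x#5:4@104 #1x#5:1@101; bids=[#1:1@101 #4:1@97] asks=[-]
After op 6 [order #6] market_sell(qty=5): fills=#1x#6:1@101 #4x#6:1@97; bids=[-] asks=[-]
After op 7 [order #7] limit_sell(price=98, qty=3): fills=none; bids=[-] asks=[#7:3@98]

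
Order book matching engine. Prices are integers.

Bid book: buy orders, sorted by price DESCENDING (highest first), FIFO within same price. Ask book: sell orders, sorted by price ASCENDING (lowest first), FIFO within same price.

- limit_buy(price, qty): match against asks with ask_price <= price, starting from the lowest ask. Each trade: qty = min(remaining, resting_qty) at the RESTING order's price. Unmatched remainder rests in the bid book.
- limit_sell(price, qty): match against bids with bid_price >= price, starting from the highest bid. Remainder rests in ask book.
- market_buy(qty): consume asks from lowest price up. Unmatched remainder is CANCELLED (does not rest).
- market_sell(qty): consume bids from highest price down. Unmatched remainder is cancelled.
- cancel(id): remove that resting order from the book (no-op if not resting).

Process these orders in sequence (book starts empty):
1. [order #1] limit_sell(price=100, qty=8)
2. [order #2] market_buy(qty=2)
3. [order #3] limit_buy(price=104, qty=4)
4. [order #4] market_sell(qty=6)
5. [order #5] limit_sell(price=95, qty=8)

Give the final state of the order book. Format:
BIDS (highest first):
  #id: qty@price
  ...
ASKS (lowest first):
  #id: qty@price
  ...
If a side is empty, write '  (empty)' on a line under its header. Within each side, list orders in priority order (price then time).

Answer: BIDS (highest first):
  (empty)
ASKS (lowest first):
  #5: 8@95
  #1: 2@100

Derivation:
After op 1 [order #1] limit_sell(price=100, qty=8): fills=none; bids=[-] asks=[#1:8@100]
After op 2 [order #2] market_buy(qty=2): fills=#2x#1:2@100; bids=[-] asks=[#1:6@100]
After op 3 [order #3] limit_buy(price=104, qty=4): fills=#3x#1:4@100; bids=[-] asks=[#1:2@100]
After op 4 [order #4] market_sell(qty=6): fills=none; bids=[-] asks=[#1:2@100]
After op 5 [order #5] limit_sell(price=95, qty=8): fills=none; bids=[-] asks=[#5:8@95 #1:2@100]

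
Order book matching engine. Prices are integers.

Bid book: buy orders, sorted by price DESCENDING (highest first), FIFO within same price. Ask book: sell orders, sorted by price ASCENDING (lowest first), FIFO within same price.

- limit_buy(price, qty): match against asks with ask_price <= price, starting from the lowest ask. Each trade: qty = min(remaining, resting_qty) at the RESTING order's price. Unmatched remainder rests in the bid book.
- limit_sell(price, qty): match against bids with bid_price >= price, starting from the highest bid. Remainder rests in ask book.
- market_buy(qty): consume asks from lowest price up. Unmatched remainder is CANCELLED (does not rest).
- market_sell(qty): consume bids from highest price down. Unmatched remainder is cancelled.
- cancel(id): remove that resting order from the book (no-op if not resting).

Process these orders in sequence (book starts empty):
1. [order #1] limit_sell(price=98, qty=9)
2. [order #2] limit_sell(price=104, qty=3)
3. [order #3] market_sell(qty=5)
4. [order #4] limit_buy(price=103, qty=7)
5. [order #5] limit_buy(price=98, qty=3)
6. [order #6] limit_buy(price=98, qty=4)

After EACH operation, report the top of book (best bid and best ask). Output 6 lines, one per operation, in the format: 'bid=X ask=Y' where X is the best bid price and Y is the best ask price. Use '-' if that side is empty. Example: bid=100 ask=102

Answer: bid=- ask=98
bid=- ask=98
bid=- ask=98
bid=- ask=98
bid=98 ask=104
bid=98 ask=104

Derivation:
After op 1 [order #1] limit_sell(price=98, qty=9): fills=none; bids=[-] asks=[#1:9@98]
After op 2 [order #2] limit_sell(price=104, qty=3): fills=none; bids=[-] asks=[#1:9@98 #2:3@104]
After op 3 [order #3] market_sell(qty=5): fills=none; bids=[-] asks=[#1:9@98 #2:3@104]
After op 4 [order #4] limit_buy(price=103, qty=7): fills=#4x#1:7@98; bids=[-] asks=[#1:2@98 #2:3@104]
After op 5 [order #5] limit_buy(price=98, qty=3): fills=#5x#1:2@98; bids=[#5:1@98] asks=[#2:3@104]
After op 6 [order #6] limit_buy(price=98, qty=4): fills=none; bids=[#5:1@98 #6:4@98] asks=[#2:3@104]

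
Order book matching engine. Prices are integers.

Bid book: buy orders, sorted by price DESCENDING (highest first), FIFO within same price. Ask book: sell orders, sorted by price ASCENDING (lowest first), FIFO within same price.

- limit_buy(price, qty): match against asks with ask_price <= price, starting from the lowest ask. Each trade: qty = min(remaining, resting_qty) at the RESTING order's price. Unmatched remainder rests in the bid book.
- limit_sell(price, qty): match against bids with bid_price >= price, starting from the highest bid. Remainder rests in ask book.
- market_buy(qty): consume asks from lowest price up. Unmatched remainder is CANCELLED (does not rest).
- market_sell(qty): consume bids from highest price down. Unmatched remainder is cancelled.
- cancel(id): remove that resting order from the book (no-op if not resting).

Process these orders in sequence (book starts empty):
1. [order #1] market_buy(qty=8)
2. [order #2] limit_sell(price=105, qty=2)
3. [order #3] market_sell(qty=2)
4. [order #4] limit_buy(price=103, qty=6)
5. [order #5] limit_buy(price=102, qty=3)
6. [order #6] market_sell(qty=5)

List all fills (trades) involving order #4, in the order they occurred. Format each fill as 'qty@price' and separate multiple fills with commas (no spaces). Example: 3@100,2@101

After op 1 [order #1] market_buy(qty=8): fills=none; bids=[-] asks=[-]
After op 2 [order #2] limit_sell(price=105, qty=2): fills=none; bids=[-] asks=[#2:2@105]
After op 3 [order #3] market_sell(qty=2): fills=none; bids=[-] asks=[#2:2@105]
After op 4 [order #4] limit_buy(price=103, qty=6): fills=none; bids=[#4:6@103] asks=[#2:2@105]
After op 5 [order #5] limit_buy(price=102, qty=3): fills=none; bids=[#4:6@103 #5:3@102] asks=[#2:2@105]
After op 6 [order #6] market_sell(qty=5): fills=#4x#6:5@103; bids=[#4:1@103 #5:3@102] asks=[#2:2@105]

Answer: 5@103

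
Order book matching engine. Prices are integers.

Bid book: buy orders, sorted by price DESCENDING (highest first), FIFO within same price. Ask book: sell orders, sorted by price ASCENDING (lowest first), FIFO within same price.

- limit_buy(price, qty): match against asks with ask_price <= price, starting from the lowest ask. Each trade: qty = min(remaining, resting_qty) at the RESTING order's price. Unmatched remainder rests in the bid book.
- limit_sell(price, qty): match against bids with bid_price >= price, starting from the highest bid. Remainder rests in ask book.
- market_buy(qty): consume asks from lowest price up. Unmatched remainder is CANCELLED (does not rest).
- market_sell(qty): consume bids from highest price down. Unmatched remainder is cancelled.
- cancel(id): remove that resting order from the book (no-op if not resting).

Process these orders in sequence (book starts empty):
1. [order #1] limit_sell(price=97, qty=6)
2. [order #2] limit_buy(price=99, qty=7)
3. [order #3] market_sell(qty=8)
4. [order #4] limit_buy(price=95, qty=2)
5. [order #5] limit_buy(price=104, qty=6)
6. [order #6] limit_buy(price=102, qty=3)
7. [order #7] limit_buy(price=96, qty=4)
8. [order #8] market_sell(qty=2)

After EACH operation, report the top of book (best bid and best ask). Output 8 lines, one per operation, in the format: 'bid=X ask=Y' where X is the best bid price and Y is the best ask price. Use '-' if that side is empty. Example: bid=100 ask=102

After op 1 [order #1] limit_sell(price=97, qty=6): fills=none; bids=[-] asks=[#1:6@97]
After op 2 [order #2] limit_buy(price=99, qty=7): fills=#2x#1:6@97; bids=[#2:1@99] asks=[-]
After op 3 [order #3] market_sell(qty=8): fills=#2x#3:1@99; bids=[-] asks=[-]
After op 4 [order #4] limit_buy(price=95, qty=2): fills=none; bids=[#4:2@95] asks=[-]
After op 5 [order #5] limit_buy(price=104, qty=6): fills=none; bids=[#5:6@104 #4:2@95] asks=[-]
After op 6 [order #6] limit_buy(price=102, qty=3): fills=none; bids=[#5:6@104 #6:3@102 #4:2@95] asks=[-]
After op 7 [order #7] limit_buy(price=96, qty=4): fills=none; bids=[#5:6@104 #6:3@102 #7:4@96 #4:2@95] asks=[-]
After op 8 [order #8] market_sell(qty=2): fills=#5x#8:2@104; bids=[#5:4@104 #6:3@102 #7:4@96 #4:2@95] asks=[-]

Answer: bid=- ask=97
bid=99 ask=-
bid=- ask=-
bid=95 ask=-
bid=104 ask=-
bid=104 ask=-
bid=104 ask=-
bid=104 ask=-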